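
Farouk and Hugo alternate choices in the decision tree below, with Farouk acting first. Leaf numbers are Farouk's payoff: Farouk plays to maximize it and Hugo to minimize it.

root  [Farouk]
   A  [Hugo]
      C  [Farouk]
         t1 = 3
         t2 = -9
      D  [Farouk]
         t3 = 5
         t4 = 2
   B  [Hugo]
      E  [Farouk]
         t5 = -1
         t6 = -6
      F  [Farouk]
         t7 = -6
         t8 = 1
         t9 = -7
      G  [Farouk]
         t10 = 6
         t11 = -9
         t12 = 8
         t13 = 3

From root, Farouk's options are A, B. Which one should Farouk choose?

A

C (Farouk): max(3, -9) = 3
D (Farouk): max(5, 2) = 5
A (Hugo): min(3, 5) = 3
E (Farouk): max(-1, -6) = -1
F (Farouk): max(-6, 1, -7) = 1
G (Farouk): max(6, -9, 8, 3) = 8
B (Hugo): min(-1, 1, 8) = -1
root (Farouk): max(3, -1) = 3
Farouk at root wants the highest of {A=3, B=-1}, so chooses A.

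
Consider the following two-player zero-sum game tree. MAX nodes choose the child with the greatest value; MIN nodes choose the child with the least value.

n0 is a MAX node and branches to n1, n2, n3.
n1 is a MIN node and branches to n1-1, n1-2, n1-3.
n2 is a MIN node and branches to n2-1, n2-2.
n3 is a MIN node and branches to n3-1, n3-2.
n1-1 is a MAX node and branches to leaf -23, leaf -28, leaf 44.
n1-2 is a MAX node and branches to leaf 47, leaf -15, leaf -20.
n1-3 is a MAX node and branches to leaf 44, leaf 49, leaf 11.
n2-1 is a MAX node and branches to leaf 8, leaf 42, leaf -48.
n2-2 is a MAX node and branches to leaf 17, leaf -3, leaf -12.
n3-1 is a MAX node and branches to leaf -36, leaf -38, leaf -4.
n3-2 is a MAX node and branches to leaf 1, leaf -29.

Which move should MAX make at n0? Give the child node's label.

n1-1 (MAX): max(-23, -28, 44) = 44
n1-2 (MAX): max(47, -15, -20) = 47
n1-3 (MAX): max(44, 49, 11) = 49
n1 (MIN): min(44, 47, 49) = 44
n2-1 (MAX): max(8, 42, -48) = 42
n2-2 (MAX): max(17, -3, -12) = 17
n2 (MIN): min(42, 17) = 17
n3-1 (MAX): max(-36, -38, -4) = -4
n3-2 (MAX): max(1, -29) = 1
n3 (MIN): min(-4, 1) = -4
n0 (MAX): max(44, 17, -4) = 44
MAX at n0 wants the highest of {n1=44, n2=17, n3=-4}, so chooses n1.

n1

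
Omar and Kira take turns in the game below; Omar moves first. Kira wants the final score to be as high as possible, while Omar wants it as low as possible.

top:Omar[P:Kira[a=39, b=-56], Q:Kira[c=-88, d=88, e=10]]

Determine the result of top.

39

P (Kira): max(39, -56) = 39
Q (Kira): max(-88, 88, 10) = 88
top (Omar): min(39, 88) = 39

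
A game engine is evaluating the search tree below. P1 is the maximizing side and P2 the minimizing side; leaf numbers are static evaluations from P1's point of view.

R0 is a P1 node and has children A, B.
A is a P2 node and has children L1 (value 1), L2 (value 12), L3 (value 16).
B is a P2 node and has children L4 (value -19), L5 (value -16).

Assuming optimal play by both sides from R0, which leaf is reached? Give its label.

A (P2): min(1, 12, 16) = 1
B (P2): min(-19, -16) = -19
R0 (P1): max(1, -19) = 1
At R0, P1 picks A (highest: 1).
At A, P2 picks L1 (lowest: 1).
Terminal value 1.

L1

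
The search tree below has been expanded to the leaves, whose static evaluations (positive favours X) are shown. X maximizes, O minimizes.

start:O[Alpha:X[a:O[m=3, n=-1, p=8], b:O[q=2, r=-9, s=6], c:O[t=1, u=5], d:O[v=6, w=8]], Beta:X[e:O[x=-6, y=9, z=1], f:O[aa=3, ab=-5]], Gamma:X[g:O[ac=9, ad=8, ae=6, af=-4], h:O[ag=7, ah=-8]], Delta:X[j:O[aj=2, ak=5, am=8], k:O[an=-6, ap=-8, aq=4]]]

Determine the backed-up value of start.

-5

a (O): min(3, -1, 8) = -1
b (O): min(2, -9, 6) = -9
c (O): min(1, 5) = 1
d (O): min(6, 8) = 6
Alpha (X): max(-1, -9, 1, 6) = 6
e (O): min(-6, 9, 1) = -6
f (O): min(3, -5) = -5
Beta (X): max(-6, -5) = -5
g (O): min(9, 8, 6, -4) = -4
h (O): min(7, -8) = -8
Gamma (X): max(-4, -8) = -4
j (O): min(2, 5, 8) = 2
k (O): min(-6, -8, 4) = -8
Delta (X): max(2, -8) = 2
start (O): min(6, -5, -4, 2) = -5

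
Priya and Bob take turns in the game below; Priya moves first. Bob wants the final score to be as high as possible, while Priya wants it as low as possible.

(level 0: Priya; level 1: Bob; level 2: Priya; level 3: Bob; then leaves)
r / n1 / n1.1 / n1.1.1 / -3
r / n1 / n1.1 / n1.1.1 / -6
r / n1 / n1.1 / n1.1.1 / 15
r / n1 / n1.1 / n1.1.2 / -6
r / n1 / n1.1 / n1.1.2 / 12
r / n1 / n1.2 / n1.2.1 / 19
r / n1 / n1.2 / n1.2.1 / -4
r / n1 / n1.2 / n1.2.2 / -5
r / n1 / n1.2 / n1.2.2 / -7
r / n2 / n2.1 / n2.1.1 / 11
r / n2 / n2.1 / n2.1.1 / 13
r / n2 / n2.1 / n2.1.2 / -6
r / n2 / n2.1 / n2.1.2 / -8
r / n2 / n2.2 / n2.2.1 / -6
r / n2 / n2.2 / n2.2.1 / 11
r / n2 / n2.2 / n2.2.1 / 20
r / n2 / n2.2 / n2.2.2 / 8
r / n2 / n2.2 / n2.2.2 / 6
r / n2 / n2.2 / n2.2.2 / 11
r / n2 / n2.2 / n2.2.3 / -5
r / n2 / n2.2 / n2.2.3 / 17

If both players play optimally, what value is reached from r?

11

n1.1.1 (Bob): max(-3, -6, 15) = 15
n1.1.2 (Bob): max(-6, 12) = 12
n1.1 (Priya): min(15, 12) = 12
n1.2.1 (Bob): max(19, -4) = 19
n1.2.2 (Bob): max(-5, -7) = -5
n1.2 (Priya): min(19, -5) = -5
n1 (Bob): max(12, -5) = 12
n2.1.1 (Bob): max(11, 13) = 13
n2.1.2 (Bob): max(-6, -8) = -6
n2.1 (Priya): min(13, -6) = -6
n2.2.1 (Bob): max(-6, 11, 20) = 20
n2.2.2 (Bob): max(8, 6, 11) = 11
n2.2.3 (Bob): max(-5, 17) = 17
n2.2 (Priya): min(20, 11, 17) = 11
n2 (Bob): max(-6, 11) = 11
r (Priya): min(12, 11) = 11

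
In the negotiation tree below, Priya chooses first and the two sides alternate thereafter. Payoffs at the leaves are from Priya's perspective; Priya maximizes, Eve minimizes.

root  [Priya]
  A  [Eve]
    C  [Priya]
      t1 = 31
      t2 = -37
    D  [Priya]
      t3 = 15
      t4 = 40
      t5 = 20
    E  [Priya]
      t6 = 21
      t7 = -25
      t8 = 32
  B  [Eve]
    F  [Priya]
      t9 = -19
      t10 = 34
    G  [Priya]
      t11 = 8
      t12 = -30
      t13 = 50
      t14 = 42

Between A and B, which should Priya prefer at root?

B

C (Priya): max(31, -37) = 31
D (Priya): max(15, 40, 20) = 40
E (Priya): max(21, -25, 32) = 32
A (Eve): min(31, 40, 32) = 31
F (Priya): max(-19, 34) = 34
G (Priya): max(8, -30, 50, 42) = 50
B (Eve): min(34, 50) = 34
Priya prefers the higher value; A=31, B=34. B is better since 34 > 31.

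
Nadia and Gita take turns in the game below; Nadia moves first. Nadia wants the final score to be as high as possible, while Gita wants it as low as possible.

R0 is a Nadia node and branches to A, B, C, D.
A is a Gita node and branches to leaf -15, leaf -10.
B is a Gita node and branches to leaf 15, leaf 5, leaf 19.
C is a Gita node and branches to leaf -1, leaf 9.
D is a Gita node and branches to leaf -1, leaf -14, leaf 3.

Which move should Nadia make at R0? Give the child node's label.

B

A (Gita): min(-15, -10) = -15
B (Gita): min(15, 5, 19) = 5
C (Gita): min(-1, 9) = -1
D (Gita): min(-1, -14, 3) = -14
R0 (Nadia): max(-15, 5, -1, -14) = 5
Nadia at R0 wants the highest of {A=-15, B=5, C=-1, D=-14}, so chooses B.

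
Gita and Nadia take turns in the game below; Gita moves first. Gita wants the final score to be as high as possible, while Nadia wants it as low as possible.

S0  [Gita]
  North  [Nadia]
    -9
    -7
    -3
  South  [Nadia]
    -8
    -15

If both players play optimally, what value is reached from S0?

-9

North (Nadia): min(-9, -7, -3) = -9
South (Nadia): min(-8, -15) = -15
S0 (Gita): max(-9, -15) = -9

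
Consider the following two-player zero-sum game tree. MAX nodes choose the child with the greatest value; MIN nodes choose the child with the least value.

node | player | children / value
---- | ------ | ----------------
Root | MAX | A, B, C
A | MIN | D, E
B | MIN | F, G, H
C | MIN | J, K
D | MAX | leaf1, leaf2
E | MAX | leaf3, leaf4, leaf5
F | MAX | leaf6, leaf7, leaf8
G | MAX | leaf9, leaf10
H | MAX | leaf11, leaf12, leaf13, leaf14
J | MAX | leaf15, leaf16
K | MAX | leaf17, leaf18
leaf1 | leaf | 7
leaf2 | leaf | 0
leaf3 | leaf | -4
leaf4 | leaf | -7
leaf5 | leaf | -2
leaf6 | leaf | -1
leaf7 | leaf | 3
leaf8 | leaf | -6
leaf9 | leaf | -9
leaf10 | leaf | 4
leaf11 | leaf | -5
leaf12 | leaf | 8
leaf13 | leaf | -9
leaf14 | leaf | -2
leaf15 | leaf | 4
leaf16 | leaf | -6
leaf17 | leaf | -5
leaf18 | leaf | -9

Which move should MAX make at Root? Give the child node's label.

B

D (MAX): max(7, 0) = 7
E (MAX): max(-4, -7, -2) = -2
A (MIN): min(7, -2) = -2
F (MAX): max(-1, 3, -6) = 3
G (MAX): max(-9, 4) = 4
H (MAX): max(-5, 8, -9, -2) = 8
B (MIN): min(3, 4, 8) = 3
J (MAX): max(4, -6) = 4
K (MAX): max(-5, -9) = -5
C (MIN): min(4, -5) = -5
Root (MAX): max(-2, 3, -5) = 3
MAX at Root wants the highest of {A=-2, B=3, C=-5}, so chooses B.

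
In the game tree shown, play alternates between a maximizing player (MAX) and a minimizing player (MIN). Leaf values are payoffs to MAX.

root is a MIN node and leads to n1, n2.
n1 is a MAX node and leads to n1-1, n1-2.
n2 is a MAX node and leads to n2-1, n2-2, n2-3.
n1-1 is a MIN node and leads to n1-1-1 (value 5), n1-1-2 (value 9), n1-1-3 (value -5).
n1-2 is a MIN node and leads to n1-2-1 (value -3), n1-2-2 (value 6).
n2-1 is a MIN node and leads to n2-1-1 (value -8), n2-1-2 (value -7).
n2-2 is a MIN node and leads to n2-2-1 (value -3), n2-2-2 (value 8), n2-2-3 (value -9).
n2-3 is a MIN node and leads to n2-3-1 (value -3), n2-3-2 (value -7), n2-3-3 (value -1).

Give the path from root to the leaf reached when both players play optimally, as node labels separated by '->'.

root -> n2 -> n2-3 -> n2-3-2

n1-1 (MIN): min(5, 9, -5) = -5
n1-2 (MIN): min(-3, 6) = -3
n1 (MAX): max(-5, -3) = -3
n2-1 (MIN): min(-8, -7) = -8
n2-2 (MIN): min(-3, 8, -9) = -9
n2-3 (MIN): min(-3, -7, -1) = -7
n2 (MAX): max(-8, -9, -7) = -7
root (MIN): min(-3, -7) = -7
At root, MIN picks n2 (lowest: -7).
At n2, MAX picks n2-3 (highest: -7).
At n2-3, MIN picks n2-3-2 (lowest: -7).
Terminal value -7.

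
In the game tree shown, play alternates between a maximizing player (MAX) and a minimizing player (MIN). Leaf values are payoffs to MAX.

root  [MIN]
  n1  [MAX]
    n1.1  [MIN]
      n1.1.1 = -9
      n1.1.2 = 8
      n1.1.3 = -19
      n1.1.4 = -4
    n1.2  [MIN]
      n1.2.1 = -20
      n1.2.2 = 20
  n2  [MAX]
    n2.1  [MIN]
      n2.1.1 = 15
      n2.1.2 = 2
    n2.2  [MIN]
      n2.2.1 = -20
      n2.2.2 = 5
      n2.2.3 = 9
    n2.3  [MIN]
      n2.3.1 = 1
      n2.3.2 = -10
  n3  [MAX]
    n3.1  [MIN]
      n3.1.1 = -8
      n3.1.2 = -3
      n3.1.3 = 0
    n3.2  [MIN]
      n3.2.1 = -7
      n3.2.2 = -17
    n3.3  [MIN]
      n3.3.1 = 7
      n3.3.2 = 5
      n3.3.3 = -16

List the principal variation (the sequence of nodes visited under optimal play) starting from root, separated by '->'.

root -> n1 -> n1.1 -> n1.1.3

n1.1 (MIN): min(-9, 8, -19, -4) = -19
n1.2 (MIN): min(-20, 20) = -20
n1 (MAX): max(-19, -20) = -19
n2.1 (MIN): min(15, 2) = 2
n2.2 (MIN): min(-20, 5, 9) = -20
n2.3 (MIN): min(1, -10) = -10
n2 (MAX): max(2, -20, -10) = 2
n3.1 (MIN): min(-8, -3, 0) = -8
n3.2 (MIN): min(-7, -17) = -17
n3.3 (MIN): min(7, 5, -16) = -16
n3 (MAX): max(-8, -17, -16) = -8
root (MIN): min(-19, 2, -8) = -19
At root, MIN picks n1 (lowest: -19).
At n1, MAX picks n1.1 (highest: -19).
At n1.1, MIN picks n1.1.3 (lowest: -19).
Terminal value -19.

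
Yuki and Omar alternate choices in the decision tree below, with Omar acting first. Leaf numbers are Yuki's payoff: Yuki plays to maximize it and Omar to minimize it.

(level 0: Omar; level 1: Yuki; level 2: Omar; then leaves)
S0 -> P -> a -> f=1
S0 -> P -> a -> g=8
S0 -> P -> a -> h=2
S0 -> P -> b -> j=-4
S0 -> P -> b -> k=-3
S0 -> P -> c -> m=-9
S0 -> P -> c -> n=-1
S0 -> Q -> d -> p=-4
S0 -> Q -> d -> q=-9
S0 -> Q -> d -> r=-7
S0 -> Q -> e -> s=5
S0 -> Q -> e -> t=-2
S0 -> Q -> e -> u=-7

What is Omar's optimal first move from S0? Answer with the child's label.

Q

a (Omar): min(1, 8, 2) = 1
b (Omar): min(-4, -3) = -4
c (Omar): min(-9, -1) = -9
P (Yuki): max(1, -4, -9) = 1
d (Omar): min(-4, -9, -7) = -9
e (Omar): min(5, -2, -7) = -7
Q (Yuki): max(-9, -7) = -7
S0 (Omar): min(1, -7) = -7
Omar at S0 wants the lowest of {P=1, Q=-7}, so chooses Q.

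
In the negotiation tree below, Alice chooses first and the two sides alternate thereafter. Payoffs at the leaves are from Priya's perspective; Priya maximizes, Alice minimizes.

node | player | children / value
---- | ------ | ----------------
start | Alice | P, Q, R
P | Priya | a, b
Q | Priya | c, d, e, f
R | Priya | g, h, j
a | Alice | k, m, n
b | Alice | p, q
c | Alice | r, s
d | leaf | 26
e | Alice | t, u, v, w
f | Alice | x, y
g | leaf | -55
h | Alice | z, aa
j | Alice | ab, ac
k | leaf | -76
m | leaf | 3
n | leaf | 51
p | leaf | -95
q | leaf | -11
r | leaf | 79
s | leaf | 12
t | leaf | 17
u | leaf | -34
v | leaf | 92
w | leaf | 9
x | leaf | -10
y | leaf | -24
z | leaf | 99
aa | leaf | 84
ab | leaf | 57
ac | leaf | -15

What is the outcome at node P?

-76

a (Alice): min(-76, 3, 51) = -76
b (Alice): min(-95, -11) = -95
P (Priya): max(-76, -95) = -76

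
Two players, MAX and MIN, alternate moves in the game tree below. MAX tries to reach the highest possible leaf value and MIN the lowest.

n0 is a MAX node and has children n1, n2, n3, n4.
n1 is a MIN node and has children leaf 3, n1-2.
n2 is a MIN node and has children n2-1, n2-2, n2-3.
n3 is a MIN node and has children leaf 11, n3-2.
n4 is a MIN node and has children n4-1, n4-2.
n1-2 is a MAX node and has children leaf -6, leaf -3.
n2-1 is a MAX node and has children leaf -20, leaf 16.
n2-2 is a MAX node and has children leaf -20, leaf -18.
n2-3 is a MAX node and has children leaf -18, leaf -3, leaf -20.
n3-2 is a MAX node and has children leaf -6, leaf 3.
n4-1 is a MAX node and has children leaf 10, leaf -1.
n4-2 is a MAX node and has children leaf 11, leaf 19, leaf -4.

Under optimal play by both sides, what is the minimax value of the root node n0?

10

n1-2 (MAX): max(-6, -3) = -3
n1 (MIN): min(3, -3) = -3
n2-1 (MAX): max(-20, 16) = 16
n2-2 (MAX): max(-20, -18) = -18
n2-3 (MAX): max(-18, -3, -20) = -3
n2 (MIN): min(16, -18, -3) = -18
n3-2 (MAX): max(-6, 3) = 3
n3 (MIN): min(11, 3) = 3
n4-1 (MAX): max(10, -1) = 10
n4-2 (MAX): max(11, 19, -4) = 19
n4 (MIN): min(10, 19) = 10
n0 (MAX): max(-3, -18, 3, 10) = 10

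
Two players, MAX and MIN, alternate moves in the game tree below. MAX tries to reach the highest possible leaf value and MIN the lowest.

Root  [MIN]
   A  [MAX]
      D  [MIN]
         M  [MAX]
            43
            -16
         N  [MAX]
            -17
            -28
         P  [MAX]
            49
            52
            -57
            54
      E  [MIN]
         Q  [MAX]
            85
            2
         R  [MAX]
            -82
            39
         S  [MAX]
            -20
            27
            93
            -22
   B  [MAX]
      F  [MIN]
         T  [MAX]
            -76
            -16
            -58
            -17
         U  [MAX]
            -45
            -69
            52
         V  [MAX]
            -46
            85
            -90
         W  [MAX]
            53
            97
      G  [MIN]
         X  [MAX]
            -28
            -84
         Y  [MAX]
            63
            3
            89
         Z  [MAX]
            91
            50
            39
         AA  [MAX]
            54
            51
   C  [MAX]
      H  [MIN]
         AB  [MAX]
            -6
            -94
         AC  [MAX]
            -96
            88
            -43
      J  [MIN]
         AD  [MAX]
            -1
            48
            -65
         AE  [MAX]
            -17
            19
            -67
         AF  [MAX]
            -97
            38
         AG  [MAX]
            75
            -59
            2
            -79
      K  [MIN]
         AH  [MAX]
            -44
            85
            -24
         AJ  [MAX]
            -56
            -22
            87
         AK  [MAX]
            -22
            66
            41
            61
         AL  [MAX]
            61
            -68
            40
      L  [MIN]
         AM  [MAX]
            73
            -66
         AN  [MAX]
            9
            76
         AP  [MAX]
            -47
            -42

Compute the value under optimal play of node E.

Q (MAX): max(85, 2) = 85
R (MAX): max(-82, 39) = 39
S (MAX): max(-20, 27, 93, -22) = 93
E (MIN): min(85, 39, 93) = 39

39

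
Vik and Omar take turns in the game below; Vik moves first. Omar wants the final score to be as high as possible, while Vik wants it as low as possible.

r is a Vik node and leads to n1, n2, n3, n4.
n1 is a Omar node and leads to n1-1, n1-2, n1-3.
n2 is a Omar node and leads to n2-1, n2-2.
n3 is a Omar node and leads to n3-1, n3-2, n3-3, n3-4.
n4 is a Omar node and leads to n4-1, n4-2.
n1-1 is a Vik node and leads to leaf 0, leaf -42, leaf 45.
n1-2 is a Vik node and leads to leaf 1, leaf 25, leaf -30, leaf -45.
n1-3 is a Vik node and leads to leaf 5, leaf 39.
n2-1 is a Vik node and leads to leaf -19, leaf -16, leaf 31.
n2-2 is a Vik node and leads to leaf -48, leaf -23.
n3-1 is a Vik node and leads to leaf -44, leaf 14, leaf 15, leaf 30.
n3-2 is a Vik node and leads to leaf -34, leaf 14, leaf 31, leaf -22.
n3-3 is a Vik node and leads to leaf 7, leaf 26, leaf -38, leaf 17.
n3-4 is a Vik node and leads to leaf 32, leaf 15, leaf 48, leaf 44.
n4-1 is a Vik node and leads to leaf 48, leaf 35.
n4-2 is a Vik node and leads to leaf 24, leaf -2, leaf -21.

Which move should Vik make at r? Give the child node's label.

n1-1 (Vik): min(0, -42, 45) = -42
n1-2 (Vik): min(1, 25, -30, -45) = -45
n1-3 (Vik): min(5, 39) = 5
n1 (Omar): max(-42, -45, 5) = 5
n2-1 (Vik): min(-19, -16, 31) = -19
n2-2 (Vik): min(-48, -23) = -48
n2 (Omar): max(-19, -48) = -19
n3-1 (Vik): min(-44, 14, 15, 30) = -44
n3-2 (Vik): min(-34, 14, 31, -22) = -34
n3-3 (Vik): min(7, 26, -38, 17) = -38
n3-4 (Vik): min(32, 15, 48, 44) = 15
n3 (Omar): max(-44, -34, -38, 15) = 15
n4-1 (Vik): min(48, 35) = 35
n4-2 (Vik): min(24, -2, -21) = -21
n4 (Omar): max(35, -21) = 35
r (Vik): min(5, -19, 15, 35) = -19
Vik at r wants the lowest of {n1=5, n2=-19, n3=15, n4=35}, so chooses n2.

n2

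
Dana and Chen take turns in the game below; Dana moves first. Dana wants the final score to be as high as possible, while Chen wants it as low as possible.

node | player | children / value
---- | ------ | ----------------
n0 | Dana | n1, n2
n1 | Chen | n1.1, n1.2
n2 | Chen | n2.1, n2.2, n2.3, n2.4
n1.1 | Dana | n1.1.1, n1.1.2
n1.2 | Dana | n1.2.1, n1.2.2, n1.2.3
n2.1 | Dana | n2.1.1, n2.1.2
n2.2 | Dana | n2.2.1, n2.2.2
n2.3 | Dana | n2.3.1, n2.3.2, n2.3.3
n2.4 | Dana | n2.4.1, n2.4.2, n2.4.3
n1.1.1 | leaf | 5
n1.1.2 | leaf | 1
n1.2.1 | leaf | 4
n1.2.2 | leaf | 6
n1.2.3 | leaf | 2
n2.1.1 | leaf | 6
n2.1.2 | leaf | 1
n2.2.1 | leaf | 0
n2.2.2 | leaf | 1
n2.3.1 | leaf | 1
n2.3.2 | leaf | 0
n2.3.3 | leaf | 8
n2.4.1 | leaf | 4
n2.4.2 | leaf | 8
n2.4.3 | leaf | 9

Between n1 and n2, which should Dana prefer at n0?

n1.1 (Dana): max(5, 1) = 5
n1.2 (Dana): max(4, 6, 2) = 6
n1 (Chen): min(5, 6) = 5
n2.1 (Dana): max(6, 1) = 6
n2.2 (Dana): max(0, 1) = 1
n2.3 (Dana): max(1, 0, 8) = 8
n2.4 (Dana): max(4, 8, 9) = 9
n2 (Chen): min(6, 1, 8, 9) = 1
Dana prefers the higher value; n1=5, n2=1. n1 is better since 5 > 1.

n1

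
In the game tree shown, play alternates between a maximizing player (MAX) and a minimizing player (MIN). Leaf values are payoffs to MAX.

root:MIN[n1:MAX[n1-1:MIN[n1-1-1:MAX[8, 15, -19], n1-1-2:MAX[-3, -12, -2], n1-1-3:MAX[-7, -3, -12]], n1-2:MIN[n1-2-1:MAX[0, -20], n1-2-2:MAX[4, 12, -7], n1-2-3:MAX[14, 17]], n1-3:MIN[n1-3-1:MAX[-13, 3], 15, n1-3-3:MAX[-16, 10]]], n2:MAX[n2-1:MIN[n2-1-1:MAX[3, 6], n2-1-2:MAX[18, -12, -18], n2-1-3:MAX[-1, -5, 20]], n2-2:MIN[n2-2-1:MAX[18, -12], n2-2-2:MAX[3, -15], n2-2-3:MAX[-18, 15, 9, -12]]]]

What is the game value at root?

n1-1-1 (MAX): max(8, 15, -19) = 15
n1-1-2 (MAX): max(-3, -12, -2) = -2
n1-1-3 (MAX): max(-7, -3, -12) = -3
n1-1 (MIN): min(15, -2, -3) = -3
n1-2-1 (MAX): max(0, -20) = 0
n1-2-2 (MAX): max(4, 12, -7) = 12
n1-2-3 (MAX): max(14, 17) = 17
n1-2 (MIN): min(0, 12, 17) = 0
n1-3-1 (MAX): max(-13, 3) = 3
n1-3-3 (MAX): max(-16, 10) = 10
n1-3 (MIN): min(3, 15, 10) = 3
n1 (MAX): max(-3, 0, 3) = 3
n2-1-1 (MAX): max(3, 6) = 6
n2-1-2 (MAX): max(18, -12, -18) = 18
n2-1-3 (MAX): max(-1, -5, 20) = 20
n2-1 (MIN): min(6, 18, 20) = 6
n2-2-1 (MAX): max(18, -12) = 18
n2-2-2 (MAX): max(3, -15) = 3
n2-2-3 (MAX): max(-18, 15, 9, -12) = 15
n2-2 (MIN): min(18, 3, 15) = 3
n2 (MAX): max(6, 3) = 6
root (MIN): min(3, 6) = 3

3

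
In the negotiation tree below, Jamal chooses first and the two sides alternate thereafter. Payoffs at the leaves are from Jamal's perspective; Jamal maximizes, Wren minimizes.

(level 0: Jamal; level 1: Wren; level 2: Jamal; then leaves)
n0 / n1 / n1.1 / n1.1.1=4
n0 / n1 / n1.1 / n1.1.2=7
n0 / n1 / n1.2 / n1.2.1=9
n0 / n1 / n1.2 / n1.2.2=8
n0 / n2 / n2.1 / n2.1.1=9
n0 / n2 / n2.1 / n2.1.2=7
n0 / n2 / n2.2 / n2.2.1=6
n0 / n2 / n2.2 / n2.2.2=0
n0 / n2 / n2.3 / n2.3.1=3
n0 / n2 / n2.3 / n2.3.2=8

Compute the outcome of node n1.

n1.1 (Jamal): max(4, 7) = 7
n1.2 (Jamal): max(9, 8) = 9
n1 (Wren): min(7, 9) = 7

7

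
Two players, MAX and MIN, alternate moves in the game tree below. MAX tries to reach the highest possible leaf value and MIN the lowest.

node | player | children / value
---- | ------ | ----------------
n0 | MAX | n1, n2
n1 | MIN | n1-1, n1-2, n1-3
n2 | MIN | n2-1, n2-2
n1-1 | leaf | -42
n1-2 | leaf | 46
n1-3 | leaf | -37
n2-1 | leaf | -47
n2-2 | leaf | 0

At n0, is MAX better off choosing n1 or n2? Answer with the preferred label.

n1

n1 (MIN): min(-42, 46, -37) = -42
n2 (MIN): min(-47, 0) = -47
MAX prefers the higher value; n1=-42, n2=-47. n1 is better since -42 > -47.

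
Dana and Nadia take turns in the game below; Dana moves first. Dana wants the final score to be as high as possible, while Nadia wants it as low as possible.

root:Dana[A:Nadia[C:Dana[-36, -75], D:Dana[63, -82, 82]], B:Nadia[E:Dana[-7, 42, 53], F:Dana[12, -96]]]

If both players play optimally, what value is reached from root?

12

C (Dana): max(-36, -75) = -36
D (Dana): max(63, -82, 82) = 82
A (Nadia): min(-36, 82) = -36
E (Dana): max(-7, 42, 53) = 53
F (Dana): max(12, -96) = 12
B (Nadia): min(53, 12) = 12
root (Dana): max(-36, 12) = 12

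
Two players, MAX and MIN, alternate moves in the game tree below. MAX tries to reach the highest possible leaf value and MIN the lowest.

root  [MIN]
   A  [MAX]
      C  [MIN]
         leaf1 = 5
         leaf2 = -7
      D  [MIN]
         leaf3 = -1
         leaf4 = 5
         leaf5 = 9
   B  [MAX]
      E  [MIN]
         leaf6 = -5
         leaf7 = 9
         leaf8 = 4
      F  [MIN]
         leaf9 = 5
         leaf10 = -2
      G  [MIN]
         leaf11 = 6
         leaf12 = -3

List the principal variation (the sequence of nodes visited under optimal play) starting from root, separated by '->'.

C (MIN): min(5, -7) = -7
D (MIN): min(-1, 5, 9) = -1
A (MAX): max(-7, -1) = -1
E (MIN): min(-5, 9, 4) = -5
F (MIN): min(5, -2) = -2
G (MIN): min(6, -3) = -3
B (MAX): max(-5, -2, -3) = -2
root (MIN): min(-1, -2) = -2
At root, MIN picks B (lowest: -2).
At B, MAX picks F (highest: -2).
At F, MIN picks leaf10 (lowest: -2).
Terminal value -2.

root -> B -> F -> leaf10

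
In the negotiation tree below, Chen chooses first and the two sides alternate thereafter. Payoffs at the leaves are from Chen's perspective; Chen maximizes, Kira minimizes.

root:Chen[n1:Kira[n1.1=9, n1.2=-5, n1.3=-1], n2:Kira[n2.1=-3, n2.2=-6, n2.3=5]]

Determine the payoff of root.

-5

n1 (Kira): min(9, -5, -1) = -5
n2 (Kira): min(-3, -6, 5) = -6
root (Chen): max(-5, -6) = -5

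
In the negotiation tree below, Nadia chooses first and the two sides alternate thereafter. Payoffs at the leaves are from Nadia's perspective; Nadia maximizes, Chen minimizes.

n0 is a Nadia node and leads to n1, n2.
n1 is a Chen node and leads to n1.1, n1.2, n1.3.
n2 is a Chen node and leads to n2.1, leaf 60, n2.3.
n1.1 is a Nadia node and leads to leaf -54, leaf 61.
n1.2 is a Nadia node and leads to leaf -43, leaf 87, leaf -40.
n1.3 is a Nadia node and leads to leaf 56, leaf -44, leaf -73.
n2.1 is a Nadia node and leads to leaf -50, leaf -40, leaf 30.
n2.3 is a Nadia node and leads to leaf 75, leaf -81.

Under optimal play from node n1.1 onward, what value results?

61

n1.1 (Nadia): max(-54, 61) = 61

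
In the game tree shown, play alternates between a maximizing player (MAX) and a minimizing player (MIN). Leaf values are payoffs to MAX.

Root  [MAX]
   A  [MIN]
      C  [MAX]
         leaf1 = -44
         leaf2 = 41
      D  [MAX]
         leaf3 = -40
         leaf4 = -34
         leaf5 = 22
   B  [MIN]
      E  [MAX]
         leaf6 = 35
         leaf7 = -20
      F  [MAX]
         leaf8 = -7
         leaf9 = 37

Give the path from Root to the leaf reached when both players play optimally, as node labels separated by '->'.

C (MAX): max(-44, 41) = 41
D (MAX): max(-40, -34, 22) = 22
A (MIN): min(41, 22) = 22
E (MAX): max(35, -20) = 35
F (MAX): max(-7, 37) = 37
B (MIN): min(35, 37) = 35
Root (MAX): max(22, 35) = 35
At Root, MAX picks B (highest: 35).
At B, MIN picks E (lowest: 35).
At E, MAX picks leaf6 (highest: 35).
Terminal value 35.

Root -> B -> E -> leaf6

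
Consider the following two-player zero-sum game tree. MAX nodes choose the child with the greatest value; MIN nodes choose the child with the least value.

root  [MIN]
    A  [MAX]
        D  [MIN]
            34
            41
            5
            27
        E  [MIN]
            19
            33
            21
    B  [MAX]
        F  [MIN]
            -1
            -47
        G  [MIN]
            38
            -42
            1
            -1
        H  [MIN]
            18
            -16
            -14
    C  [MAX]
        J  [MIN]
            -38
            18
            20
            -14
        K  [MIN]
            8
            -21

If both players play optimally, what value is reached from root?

D (MIN): min(34, 41, 5, 27) = 5
E (MIN): min(19, 33, 21) = 19
A (MAX): max(5, 19) = 19
F (MIN): min(-1, -47) = -47
G (MIN): min(38, -42, 1, -1) = -42
H (MIN): min(18, -16, -14) = -16
B (MAX): max(-47, -42, -16) = -16
J (MIN): min(-38, 18, 20, -14) = -38
K (MIN): min(8, -21) = -21
C (MAX): max(-38, -21) = -21
root (MIN): min(19, -16, -21) = -21

-21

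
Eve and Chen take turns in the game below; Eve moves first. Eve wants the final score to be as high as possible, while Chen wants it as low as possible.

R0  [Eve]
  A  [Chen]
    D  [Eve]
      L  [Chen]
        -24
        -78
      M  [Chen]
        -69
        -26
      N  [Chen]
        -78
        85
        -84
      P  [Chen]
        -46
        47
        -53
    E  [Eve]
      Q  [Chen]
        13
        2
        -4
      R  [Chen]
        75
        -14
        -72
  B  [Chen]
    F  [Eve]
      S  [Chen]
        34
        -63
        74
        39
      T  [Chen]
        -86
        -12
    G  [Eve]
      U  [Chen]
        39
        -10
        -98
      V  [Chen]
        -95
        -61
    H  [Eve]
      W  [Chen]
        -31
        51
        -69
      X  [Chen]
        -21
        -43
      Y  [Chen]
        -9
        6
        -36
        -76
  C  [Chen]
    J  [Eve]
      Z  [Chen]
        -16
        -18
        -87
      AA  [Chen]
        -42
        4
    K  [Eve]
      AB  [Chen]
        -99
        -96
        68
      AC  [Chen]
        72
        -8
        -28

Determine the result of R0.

L (Chen): min(-24, -78) = -78
M (Chen): min(-69, -26) = -69
N (Chen): min(-78, 85, -84) = -84
P (Chen): min(-46, 47, -53) = -53
D (Eve): max(-78, -69, -84, -53) = -53
Q (Chen): min(13, 2, -4) = -4
R (Chen): min(75, -14, -72) = -72
E (Eve): max(-4, -72) = -4
A (Chen): min(-53, -4) = -53
S (Chen): min(34, -63, 74, 39) = -63
T (Chen): min(-86, -12) = -86
F (Eve): max(-63, -86) = -63
U (Chen): min(39, -10, -98) = -98
V (Chen): min(-95, -61) = -95
G (Eve): max(-98, -95) = -95
W (Chen): min(-31, 51, -69) = -69
X (Chen): min(-21, -43) = -43
Y (Chen): min(-9, 6, -36, -76) = -76
H (Eve): max(-69, -43, -76) = -43
B (Chen): min(-63, -95, -43) = -95
Z (Chen): min(-16, -18, -87) = -87
AA (Chen): min(-42, 4) = -42
J (Eve): max(-87, -42) = -42
AB (Chen): min(-99, -96, 68) = -99
AC (Chen): min(72, -8, -28) = -28
K (Eve): max(-99, -28) = -28
C (Chen): min(-42, -28) = -42
R0 (Eve): max(-53, -95, -42) = -42

-42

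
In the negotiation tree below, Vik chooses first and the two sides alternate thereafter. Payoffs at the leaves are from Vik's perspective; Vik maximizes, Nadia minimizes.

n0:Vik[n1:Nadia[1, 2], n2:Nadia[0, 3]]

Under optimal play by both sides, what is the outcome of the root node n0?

n1 (Nadia): min(1, 2) = 1
n2 (Nadia): min(0, 3) = 0
n0 (Vik): max(1, 0) = 1

1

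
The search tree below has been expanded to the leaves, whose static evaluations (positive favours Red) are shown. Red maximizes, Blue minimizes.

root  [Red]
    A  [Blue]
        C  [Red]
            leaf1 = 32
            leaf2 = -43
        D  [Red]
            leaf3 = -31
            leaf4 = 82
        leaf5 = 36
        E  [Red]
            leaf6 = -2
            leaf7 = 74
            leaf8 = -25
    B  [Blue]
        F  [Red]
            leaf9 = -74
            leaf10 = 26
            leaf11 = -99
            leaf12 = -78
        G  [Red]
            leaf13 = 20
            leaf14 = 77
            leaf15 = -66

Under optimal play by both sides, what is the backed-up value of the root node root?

C (Red): max(32, -43) = 32
D (Red): max(-31, 82) = 82
E (Red): max(-2, 74, -25) = 74
A (Blue): min(32, 82, 36, 74) = 32
F (Red): max(-74, 26, -99, -78) = 26
G (Red): max(20, 77, -66) = 77
B (Blue): min(26, 77) = 26
root (Red): max(32, 26) = 32

32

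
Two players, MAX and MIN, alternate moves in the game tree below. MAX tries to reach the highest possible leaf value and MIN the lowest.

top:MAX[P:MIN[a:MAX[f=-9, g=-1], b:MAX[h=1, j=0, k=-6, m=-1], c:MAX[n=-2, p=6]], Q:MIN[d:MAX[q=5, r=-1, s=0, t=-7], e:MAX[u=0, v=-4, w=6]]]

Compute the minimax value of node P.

-1

a (MAX): max(-9, -1) = -1
b (MAX): max(1, 0, -6, -1) = 1
c (MAX): max(-2, 6) = 6
P (MIN): min(-1, 1, 6) = -1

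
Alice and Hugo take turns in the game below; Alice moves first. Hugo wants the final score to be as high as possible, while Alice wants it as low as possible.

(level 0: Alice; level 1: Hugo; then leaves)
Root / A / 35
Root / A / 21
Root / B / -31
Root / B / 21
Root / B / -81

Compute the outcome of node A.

A (Hugo): max(35, 21) = 35

35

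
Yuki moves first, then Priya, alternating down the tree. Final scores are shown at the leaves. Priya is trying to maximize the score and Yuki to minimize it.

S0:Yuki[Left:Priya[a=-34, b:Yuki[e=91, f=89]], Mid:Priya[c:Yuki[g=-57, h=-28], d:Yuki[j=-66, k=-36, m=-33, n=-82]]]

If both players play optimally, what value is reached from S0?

-57

b (Yuki): min(91, 89) = 89
Left (Priya): max(-34, 89) = 89
c (Yuki): min(-57, -28) = -57
d (Yuki): min(-66, -36, -33, -82) = -82
Mid (Priya): max(-57, -82) = -57
S0 (Yuki): min(89, -57) = -57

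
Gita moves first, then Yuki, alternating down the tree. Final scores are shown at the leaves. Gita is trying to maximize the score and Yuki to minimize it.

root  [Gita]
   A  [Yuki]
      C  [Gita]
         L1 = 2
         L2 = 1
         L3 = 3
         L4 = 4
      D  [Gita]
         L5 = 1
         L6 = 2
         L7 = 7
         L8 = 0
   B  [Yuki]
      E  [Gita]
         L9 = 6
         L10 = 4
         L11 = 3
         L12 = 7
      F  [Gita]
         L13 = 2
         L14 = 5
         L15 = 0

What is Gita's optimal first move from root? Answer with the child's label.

B

C (Gita): max(2, 1, 3, 4) = 4
D (Gita): max(1, 2, 7, 0) = 7
A (Yuki): min(4, 7) = 4
E (Gita): max(6, 4, 3, 7) = 7
F (Gita): max(2, 5, 0) = 5
B (Yuki): min(7, 5) = 5
root (Gita): max(4, 5) = 5
Gita at root wants the highest of {A=4, B=5}, so chooses B.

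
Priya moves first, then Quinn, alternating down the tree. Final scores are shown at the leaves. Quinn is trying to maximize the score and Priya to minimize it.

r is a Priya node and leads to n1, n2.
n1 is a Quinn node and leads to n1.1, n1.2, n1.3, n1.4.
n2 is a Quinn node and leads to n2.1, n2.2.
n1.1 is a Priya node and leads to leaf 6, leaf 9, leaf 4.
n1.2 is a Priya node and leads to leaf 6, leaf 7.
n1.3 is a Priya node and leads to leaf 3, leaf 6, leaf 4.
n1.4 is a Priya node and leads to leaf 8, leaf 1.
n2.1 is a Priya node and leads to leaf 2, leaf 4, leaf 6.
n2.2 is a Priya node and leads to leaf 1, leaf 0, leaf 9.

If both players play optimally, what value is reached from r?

n1.1 (Priya): min(6, 9, 4) = 4
n1.2 (Priya): min(6, 7) = 6
n1.3 (Priya): min(3, 6, 4) = 3
n1.4 (Priya): min(8, 1) = 1
n1 (Quinn): max(4, 6, 3, 1) = 6
n2.1 (Priya): min(2, 4, 6) = 2
n2.2 (Priya): min(1, 0, 9) = 0
n2 (Quinn): max(2, 0) = 2
r (Priya): min(6, 2) = 2

2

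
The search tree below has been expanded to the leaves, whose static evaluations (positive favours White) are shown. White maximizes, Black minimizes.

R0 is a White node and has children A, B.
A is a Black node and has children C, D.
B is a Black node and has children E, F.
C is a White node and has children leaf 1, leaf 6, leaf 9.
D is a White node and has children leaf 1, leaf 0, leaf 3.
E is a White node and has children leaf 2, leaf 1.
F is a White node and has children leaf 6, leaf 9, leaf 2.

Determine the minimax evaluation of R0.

C (White): max(1, 6, 9) = 9
D (White): max(1, 0, 3) = 3
A (Black): min(9, 3) = 3
E (White): max(2, 1) = 2
F (White): max(6, 9, 2) = 9
B (Black): min(2, 9) = 2
R0 (White): max(3, 2) = 3

3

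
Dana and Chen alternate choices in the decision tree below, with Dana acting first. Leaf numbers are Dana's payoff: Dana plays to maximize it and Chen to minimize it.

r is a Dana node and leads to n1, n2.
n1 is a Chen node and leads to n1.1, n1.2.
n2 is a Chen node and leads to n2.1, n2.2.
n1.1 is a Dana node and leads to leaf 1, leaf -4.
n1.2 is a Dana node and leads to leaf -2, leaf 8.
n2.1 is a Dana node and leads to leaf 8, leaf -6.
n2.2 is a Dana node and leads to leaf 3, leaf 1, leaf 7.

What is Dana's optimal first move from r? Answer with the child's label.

n1.1 (Dana): max(1, -4) = 1
n1.2 (Dana): max(-2, 8) = 8
n1 (Chen): min(1, 8) = 1
n2.1 (Dana): max(8, -6) = 8
n2.2 (Dana): max(3, 1, 7) = 7
n2 (Chen): min(8, 7) = 7
r (Dana): max(1, 7) = 7
Dana at r wants the highest of {n1=1, n2=7}, so chooses n2.

n2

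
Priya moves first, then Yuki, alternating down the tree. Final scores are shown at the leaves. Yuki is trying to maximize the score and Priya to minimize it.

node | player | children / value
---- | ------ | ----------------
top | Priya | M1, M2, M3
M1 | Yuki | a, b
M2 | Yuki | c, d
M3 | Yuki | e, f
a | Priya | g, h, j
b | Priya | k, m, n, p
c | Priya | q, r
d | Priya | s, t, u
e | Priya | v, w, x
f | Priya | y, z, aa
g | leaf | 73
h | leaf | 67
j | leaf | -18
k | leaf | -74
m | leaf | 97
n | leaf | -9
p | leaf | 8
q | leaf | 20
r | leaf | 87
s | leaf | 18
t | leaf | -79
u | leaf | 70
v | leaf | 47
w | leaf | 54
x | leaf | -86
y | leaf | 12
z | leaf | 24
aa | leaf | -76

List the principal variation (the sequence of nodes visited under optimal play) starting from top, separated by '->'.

top -> M3 -> f -> aa

a (Priya): min(73, 67, -18) = -18
b (Priya): min(-74, 97, -9, 8) = -74
M1 (Yuki): max(-18, -74) = -18
c (Priya): min(20, 87) = 20
d (Priya): min(18, -79, 70) = -79
M2 (Yuki): max(20, -79) = 20
e (Priya): min(47, 54, -86) = -86
f (Priya): min(12, 24, -76) = -76
M3 (Yuki): max(-86, -76) = -76
top (Priya): min(-18, 20, -76) = -76
At top, Priya picks M3 (lowest: -76).
At M3, Yuki picks f (highest: -76).
At f, Priya picks aa (lowest: -76).
Terminal value -76.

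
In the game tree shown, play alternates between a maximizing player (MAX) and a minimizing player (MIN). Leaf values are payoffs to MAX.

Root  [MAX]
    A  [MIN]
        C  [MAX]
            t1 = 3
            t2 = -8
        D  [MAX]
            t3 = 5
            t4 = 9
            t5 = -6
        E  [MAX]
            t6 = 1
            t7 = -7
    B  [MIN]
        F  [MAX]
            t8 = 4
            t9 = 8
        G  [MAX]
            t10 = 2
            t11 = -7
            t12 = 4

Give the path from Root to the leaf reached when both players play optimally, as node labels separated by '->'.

Root -> B -> G -> t12

C (MAX): max(3, -8) = 3
D (MAX): max(5, 9, -6) = 9
E (MAX): max(1, -7) = 1
A (MIN): min(3, 9, 1) = 1
F (MAX): max(4, 8) = 8
G (MAX): max(2, -7, 4) = 4
B (MIN): min(8, 4) = 4
Root (MAX): max(1, 4) = 4
At Root, MAX picks B (highest: 4).
At B, MIN picks G (lowest: 4).
At G, MAX picks t12 (highest: 4).
Terminal value 4.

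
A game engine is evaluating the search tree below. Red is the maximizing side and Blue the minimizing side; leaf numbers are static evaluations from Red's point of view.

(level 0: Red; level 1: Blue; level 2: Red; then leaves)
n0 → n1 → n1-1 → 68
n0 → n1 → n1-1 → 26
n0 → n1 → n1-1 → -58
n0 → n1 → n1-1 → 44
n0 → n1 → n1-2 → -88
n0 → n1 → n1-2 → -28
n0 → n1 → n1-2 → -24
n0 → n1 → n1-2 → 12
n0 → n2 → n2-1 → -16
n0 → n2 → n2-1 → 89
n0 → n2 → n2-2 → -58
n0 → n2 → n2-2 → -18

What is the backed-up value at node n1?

n1-1 (Red): max(68, 26, -58, 44) = 68
n1-2 (Red): max(-88, -28, -24, 12) = 12
n1 (Blue): min(68, 12) = 12

12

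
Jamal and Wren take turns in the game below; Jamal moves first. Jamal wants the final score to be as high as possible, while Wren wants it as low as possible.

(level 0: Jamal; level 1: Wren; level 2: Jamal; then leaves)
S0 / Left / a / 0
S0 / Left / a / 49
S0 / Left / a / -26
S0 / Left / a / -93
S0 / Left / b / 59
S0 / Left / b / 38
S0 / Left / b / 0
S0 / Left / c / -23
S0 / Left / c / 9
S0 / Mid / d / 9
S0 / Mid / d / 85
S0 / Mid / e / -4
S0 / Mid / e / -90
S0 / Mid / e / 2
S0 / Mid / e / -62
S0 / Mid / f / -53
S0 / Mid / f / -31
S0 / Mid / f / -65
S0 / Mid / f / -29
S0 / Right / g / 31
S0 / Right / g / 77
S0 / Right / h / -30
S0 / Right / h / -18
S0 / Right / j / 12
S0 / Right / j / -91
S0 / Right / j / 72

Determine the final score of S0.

9

a (Jamal): max(0, 49, -26, -93) = 49
b (Jamal): max(59, 38, 0) = 59
c (Jamal): max(-23, 9) = 9
Left (Wren): min(49, 59, 9) = 9
d (Jamal): max(9, 85) = 85
e (Jamal): max(-4, -90, 2, -62) = 2
f (Jamal): max(-53, -31, -65, -29) = -29
Mid (Wren): min(85, 2, -29) = -29
g (Jamal): max(31, 77) = 77
h (Jamal): max(-30, -18) = -18
j (Jamal): max(12, -91, 72) = 72
Right (Wren): min(77, -18, 72) = -18
S0 (Jamal): max(9, -29, -18) = 9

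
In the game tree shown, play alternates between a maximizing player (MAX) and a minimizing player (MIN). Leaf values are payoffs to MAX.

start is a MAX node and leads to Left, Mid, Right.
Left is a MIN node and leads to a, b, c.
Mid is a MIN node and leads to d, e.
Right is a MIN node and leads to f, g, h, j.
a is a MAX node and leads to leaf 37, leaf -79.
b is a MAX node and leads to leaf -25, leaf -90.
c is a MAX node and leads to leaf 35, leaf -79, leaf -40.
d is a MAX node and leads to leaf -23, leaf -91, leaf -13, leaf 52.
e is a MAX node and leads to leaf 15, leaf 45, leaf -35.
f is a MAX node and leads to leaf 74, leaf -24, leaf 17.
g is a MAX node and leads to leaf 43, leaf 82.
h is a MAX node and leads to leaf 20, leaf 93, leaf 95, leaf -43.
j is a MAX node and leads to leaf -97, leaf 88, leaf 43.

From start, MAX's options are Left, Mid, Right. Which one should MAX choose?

Right

a (MAX): max(37, -79) = 37
b (MAX): max(-25, -90) = -25
c (MAX): max(35, -79, -40) = 35
Left (MIN): min(37, -25, 35) = -25
d (MAX): max(-23, -91, -13, 52) = 52
e (MAX): max(15, 45, -35) = 45
Mid (MIN): min(52, 45) = 45
f (MAX): max(74, -24, 17) = 74
g (MAX): max(43, 82) = 82
h (MAX): max(20, 93, 95, -43) = 95
j (MAX): max(-97, 88, 43) = 88
Right (MIN): min(74, 82, 95, 88) = 74
start (MAX): max(-25, 45, 74) = 74
MAX at start wants the highest of {Left=-25, Mid=45, Right=74}, so chooses Right.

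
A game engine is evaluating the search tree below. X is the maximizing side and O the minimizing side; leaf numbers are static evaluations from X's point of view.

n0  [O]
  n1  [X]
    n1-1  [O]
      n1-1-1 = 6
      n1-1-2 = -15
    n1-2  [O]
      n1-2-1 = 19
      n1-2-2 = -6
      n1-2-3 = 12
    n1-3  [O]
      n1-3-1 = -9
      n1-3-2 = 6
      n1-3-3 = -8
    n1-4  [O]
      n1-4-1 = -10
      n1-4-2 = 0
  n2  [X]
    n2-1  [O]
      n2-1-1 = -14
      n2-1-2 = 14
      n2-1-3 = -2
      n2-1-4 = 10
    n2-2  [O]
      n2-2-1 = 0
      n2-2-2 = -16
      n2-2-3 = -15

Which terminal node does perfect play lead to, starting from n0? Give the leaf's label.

n1-1 (O): min(6, -15) = -15
n1-2 (O): min(19, -6, 12) = -6
n1-3 (O): min(-9, 6, -8) = -9
n1-4 (O): min(-10, 0) = -10
n1 (X): max(-15, -6, -9, -10) = -6
n2-1 (O): min(-14, 14, -2, 10) = -14
n2-2 (O): min(0, -16, -15) = -16
n2 (X): max(-14, -16) = -14
n0 (O): min(-6, -14) = -14
At n0, O picks n2 (lowest: -14).
At n2, X picks n2-1 (highest: -14).
At n2-1, O picks n2-1-1 (lowest: -14).
Terminal value -14.

n2-1-1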